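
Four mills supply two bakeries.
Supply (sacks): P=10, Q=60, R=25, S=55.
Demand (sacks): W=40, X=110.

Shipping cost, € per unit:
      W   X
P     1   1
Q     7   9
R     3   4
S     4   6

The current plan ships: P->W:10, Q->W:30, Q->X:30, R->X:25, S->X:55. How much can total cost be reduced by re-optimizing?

20

Current plan cost = 10·1 + 30·7 + 30·9 + 25·4 + 55·6 = €920.
Optimal plan:
  P to X: 10 sacks
  Q to W: 40 sacks
  Q to X: 20 sacks
  R to X: 25 sacks
  S to X: 55 sacks
Optimal cost = €900.
Saving = 920 − 900 = €20.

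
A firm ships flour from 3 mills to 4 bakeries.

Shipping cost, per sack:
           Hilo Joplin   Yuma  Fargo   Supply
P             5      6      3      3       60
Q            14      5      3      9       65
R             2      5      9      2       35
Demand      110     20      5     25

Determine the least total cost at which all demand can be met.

920

A cheapest plan:
  P→Hilo: 60 × 5 = 300
  Q→Hilo: 15 × 14 = 210
  Q→Joplin: 20 × 5 = 100
  Q→Yuma: 5 × 3 = 15
  Q→Fargo: 25 × 9 = 225
  R→Hilo: 35 × 2 = 70
Total = 300 + 210 + 100 + 15 + 225 + 70 = 920.
(Supply check: P ships 60; Q ships 65; R ships 35.)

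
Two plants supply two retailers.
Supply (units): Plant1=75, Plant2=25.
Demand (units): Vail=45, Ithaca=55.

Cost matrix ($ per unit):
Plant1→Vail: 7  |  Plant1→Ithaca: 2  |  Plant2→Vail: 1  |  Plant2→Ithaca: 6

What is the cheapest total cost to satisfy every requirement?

A cheapest plan:
  Plant1–Vail: 20 × $7 = $140
  Plant1–Ithaca: 55 × $2 = $110
  Plant2–Vail: 25 × $1 = $25
Total = 140 + 110 + 25 = $275.
(Supply check: Plant1 ships 75; Plant2 ships 25.)

275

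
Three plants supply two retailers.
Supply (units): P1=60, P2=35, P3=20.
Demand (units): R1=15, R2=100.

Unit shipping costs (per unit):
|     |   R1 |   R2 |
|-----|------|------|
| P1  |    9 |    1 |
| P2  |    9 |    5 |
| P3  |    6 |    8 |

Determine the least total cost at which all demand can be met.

365

A cheapest plan:
  P1 to R2: 60 × 1 = 60
  P2 to R2: 35 × 5 = 175
  P3 to R1: 15 × 6 = 90
  P3 to R2: 5 × 8 = 40
Total = 60 + 175 + 90 + 40 = 365.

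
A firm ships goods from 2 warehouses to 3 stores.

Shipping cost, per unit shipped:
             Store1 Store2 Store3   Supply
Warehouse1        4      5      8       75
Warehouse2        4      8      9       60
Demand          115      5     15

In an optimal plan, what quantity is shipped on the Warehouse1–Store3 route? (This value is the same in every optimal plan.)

Solving gives:
  Warehouse1→Store1: 55 × 4 = 220
  Warehouse1→Store2: 5 × 5 = 25
  Warehouse1→Store3: 15 × 8 = 120
  Warehouse2→Store1: 60 × 4 = 240
Total cost = 605.
So Warehouse1→Store3 carries 15 units.

15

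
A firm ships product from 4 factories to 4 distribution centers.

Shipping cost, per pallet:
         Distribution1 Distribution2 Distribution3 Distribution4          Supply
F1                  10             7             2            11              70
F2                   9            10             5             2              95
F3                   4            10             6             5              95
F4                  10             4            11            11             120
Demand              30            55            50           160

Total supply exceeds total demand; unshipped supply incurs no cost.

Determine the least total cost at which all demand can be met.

955

An optimal shipping plan:
  F1 to Distribution3: 50 × 2 = 100
  F2 to Distribution4: 95 × 2 = 190
  F3 to Distribution1: 30 × 4 = 120
  F3 to Distribution4: 65 × 5 = 325
  F4 to Distribution2: 55 × 4 = 220
Total = 100 + 190 + 120 + 325 + 220 = 955.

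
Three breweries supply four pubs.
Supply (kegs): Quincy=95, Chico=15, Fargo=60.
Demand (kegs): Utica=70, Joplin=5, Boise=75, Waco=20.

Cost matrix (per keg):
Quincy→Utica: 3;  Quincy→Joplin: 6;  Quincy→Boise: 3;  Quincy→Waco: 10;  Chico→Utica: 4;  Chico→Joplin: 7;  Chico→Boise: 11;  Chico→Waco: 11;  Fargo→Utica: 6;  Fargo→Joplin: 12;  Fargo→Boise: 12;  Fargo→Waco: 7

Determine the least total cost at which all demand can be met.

An optimal shipping plan:
  Quincy to Utica: 15 × 3 = 45
  Quincy to Joplin: 5 × 6 = 30
  Quincy to Boise: 75 × 3 = 225
  Chico to Utica: 15 × 4 = 60
  Fargo to Utica: 40 × 6 = 240
  Fargo to Waco: 20 × 7 = 140
Total = 45 + 30 + 225 + 60 + 240 + 140 = 740.

740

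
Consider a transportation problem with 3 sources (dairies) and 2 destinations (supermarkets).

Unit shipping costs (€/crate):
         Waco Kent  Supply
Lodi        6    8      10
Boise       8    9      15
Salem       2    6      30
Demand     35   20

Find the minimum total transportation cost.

265

A cheapest plan:
  Lodi to Waco: 5 crates
  Lodi to Kent: 5 crates
  Boise to Kent: 15 crates
  Salem to Waco: 30 crates
Total cost = €265.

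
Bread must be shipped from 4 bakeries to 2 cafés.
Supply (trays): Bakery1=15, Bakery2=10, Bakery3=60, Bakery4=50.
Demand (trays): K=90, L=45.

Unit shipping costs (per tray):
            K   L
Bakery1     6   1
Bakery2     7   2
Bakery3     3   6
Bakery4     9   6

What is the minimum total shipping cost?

605

An optimal shipping plan:
  Bakery1→L: 15 × 1 = 15
  Bakery2→L: 10 × 2 = 20
  Bakery3→K: 60 × 3 = 180
  Bakery4→K: 30 × 9 = 270
  Bakery4→L: 20 × 6 = 120
Total = 15 + 20 + 180 + 270 + 120 = 605.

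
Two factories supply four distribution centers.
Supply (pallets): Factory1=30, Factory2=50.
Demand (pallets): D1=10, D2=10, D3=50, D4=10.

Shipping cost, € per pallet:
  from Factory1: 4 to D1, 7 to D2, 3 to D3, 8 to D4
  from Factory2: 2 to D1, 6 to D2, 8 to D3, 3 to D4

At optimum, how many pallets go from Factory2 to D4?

10

Optimal shipments:
  Factory1 to D3: 30 × €3 = €90
  Factory2 to D1: 10 × €2 = €20
  Factory2 to D2: 10 × €6 = €60
  Factory2 to D3: 20 × €8 = €160
  Factory2 to D4: 10 × €3 = €30
Total cost = €360.
So Factory2→D4 carries 10 pallets.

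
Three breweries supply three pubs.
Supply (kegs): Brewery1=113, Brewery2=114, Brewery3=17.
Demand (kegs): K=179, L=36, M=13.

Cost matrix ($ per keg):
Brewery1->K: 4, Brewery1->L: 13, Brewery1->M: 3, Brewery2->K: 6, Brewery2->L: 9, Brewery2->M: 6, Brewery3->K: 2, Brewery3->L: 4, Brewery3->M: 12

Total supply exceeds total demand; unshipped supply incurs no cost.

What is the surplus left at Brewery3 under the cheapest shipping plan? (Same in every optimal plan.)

An optimal plan:
  Brewery1->K: 100 × $4 = $400
  Brewery1->M: 13 × $3 = $39
  Brewery2->K: 79 × $6 = $474
  Brewery2->L: 19 × $9 = $171
  Brewery3->L: 17 × $4 = $68
Total cost = $1152.
Brewery3 ships 17 of its 17, leaving 0.

0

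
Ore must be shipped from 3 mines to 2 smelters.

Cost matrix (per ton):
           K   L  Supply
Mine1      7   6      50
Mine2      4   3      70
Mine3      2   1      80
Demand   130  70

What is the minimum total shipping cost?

One minimum-cost allocation:
  Mine1→K: 50 × 7 = 350
  Mine2→K: 70 × 4 = 280
  Mine3→K: 10 × 2 = 20
  Mine3→L: 70 × 1 = 70
Total = 350 + 280 + 20 + 70 = 720.

720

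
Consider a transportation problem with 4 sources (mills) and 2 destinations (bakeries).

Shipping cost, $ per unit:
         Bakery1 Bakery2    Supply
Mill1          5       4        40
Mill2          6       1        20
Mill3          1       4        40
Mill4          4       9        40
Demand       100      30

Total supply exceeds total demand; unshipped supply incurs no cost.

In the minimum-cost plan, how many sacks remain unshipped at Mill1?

10

Minimum-cost shipments:
  Mill1 to Bakery1: 20 × $5 = $100
  Mill1 to Bakery2: 10 × $4 = $40
  Mill2 to Bakery2: 20 × $1 = $20
  Mill3 to Bakery1: 40 × $1 = $40
  Mill4 to Bakery1: 40 × $4 = $160
Total cost = $360.
Mill1 ships 30 of its 40, leaving 10.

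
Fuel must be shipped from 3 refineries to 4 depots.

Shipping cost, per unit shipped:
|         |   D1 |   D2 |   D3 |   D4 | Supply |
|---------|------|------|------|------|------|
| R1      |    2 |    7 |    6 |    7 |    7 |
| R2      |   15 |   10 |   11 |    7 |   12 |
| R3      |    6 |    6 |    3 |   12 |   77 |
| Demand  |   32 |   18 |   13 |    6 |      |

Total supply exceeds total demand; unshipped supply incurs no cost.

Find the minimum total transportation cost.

An optimal shipping plan:
  R1->D1: 7 × 2 = 14
  R2->D4: 6 × 7 = 42
  R3->D1: 25 × 6 = 150
  R3->D2: 18 × 6 = 108
  R3->D3: 13 × 3 = 39
Total = 14 + 42 + 150 + 108 + 39 = 353.

353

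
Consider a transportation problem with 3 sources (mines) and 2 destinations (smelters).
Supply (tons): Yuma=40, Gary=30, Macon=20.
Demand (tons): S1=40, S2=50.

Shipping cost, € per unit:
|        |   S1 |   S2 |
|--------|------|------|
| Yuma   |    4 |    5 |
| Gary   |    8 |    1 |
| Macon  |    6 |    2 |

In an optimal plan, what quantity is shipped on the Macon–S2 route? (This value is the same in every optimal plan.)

Optimal shipments:
  Yuma->S1: 40 × €4 = €160
  Gary->S2: 30 × €1 = €30
  Macon->S2: 20 × €2 = €40
Total cost = €230.
So Macon→S2 carries 20 tons.

20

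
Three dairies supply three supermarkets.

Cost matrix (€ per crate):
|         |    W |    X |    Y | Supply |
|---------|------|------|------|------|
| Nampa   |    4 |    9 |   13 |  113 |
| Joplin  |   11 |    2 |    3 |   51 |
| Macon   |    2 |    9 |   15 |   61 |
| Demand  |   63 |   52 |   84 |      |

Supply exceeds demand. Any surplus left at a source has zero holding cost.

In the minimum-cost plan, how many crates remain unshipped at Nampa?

Minimum-cost shipments:
  Nampa->W: 2 × €4 = €8
  Nampa->X: 52 × €9 = €468
  Nampa->Y: 33 × €13 = €429
  Joplin->Y: 51 × €3 = €153
  Macon->W: 61 × €2 = €122
Total cost = €1180.
Nampa ships 87 of its 113, leaving 26.

26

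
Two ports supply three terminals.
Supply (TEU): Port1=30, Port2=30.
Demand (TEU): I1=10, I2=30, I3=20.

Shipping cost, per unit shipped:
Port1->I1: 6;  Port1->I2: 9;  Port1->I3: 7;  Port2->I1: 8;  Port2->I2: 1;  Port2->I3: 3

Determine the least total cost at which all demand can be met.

230

One minimum-cost allocation:
  Port1->I1: 10 × 6 = 60
  Port1->I3: 20 × 7 = 140
  Port2->I2: 30 × 1 = 30
Total = 60 + 140 + 30 = 230.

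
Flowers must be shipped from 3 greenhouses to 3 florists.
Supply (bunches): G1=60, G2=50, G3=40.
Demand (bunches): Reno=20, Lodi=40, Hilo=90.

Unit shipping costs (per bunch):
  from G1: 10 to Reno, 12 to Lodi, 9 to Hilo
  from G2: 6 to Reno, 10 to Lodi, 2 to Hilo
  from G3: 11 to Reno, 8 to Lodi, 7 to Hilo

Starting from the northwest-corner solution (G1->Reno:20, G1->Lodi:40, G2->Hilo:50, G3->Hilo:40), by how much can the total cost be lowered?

80

Current plan cost = 20·10 + 40·12 + 50·2 + 40·7 = 1060.
Optimal plan:
  G1→Reno: 20 × 10 = 200
  G1→Hilo: 40 × 9 = 360
  G2→Hilo: 50 × 2 = 100
  G3→Lodi: 40 × 8 = 320
Optimal cost = 980.
Saving = 1060 − 980 = 80.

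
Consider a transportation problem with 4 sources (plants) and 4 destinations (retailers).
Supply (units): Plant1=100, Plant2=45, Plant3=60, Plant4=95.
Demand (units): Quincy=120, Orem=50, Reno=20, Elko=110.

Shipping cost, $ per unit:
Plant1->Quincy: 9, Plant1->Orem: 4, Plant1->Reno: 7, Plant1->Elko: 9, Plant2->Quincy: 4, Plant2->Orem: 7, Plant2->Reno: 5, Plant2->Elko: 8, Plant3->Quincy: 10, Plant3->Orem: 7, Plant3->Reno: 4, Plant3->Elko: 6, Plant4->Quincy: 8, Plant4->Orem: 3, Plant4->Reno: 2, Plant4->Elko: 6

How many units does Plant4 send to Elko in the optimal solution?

The minimum-cost plan:
  Plant1->Quincy: 75 × $9 = $675
  Plant1->Orem: 25 × $4 = $100
  Plant2->Quincy: 45 × $4 = $180
  Plant3->Elko: 60 × $6 = $360
  Plant4->Orem: 25 × $3 = $75
  Plant4->Reno: 20 × $2 = $40
  Plant4->Elko: 50 × $6 = $300
Total cost = $1730.
So Plant4→Elko carries 50 units.

50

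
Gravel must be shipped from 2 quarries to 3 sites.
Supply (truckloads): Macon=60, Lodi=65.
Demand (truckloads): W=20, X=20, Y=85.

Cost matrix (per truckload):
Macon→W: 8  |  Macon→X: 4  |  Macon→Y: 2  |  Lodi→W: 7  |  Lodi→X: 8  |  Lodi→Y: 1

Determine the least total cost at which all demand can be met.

345

One minimum-cost allocation:
  Macon to W: 20 truckloads
  Macon to X: 20 truckloads
  Macon to Y: 20 truckloads
  Lodi to Y: 65 truckloads
Total cost = 345.
(Supply check: Macon ships 60; Lodi ships 65.)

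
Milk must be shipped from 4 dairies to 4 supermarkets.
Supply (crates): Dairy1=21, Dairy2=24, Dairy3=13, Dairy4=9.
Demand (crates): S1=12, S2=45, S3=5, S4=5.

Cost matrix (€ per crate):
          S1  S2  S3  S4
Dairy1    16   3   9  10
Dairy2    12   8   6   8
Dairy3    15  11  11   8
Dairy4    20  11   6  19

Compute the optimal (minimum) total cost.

505

A cheapest plan:
  Dairy1–S2: 21 × €3 = €63
  Dairy2–S1: 4 × €12 = €48
  Dairy2–S2: 20 × €8 = €160
  Dairy3–S1: 8 × €15 = €120
  Dairy3–S4: 5 × €8 = €40
  Dairy4–S2: 4 × €11 = €44
  Dairy4–S3: 5 × €6 = €30
Total = 63 + 48 + 160 + 120 + 40 + 44 + 30 = €505.
(Supply check: Dairy1 ships 21; Dairy2 ships 24; Dairy3 ships 13; Dairy4 ships 9.)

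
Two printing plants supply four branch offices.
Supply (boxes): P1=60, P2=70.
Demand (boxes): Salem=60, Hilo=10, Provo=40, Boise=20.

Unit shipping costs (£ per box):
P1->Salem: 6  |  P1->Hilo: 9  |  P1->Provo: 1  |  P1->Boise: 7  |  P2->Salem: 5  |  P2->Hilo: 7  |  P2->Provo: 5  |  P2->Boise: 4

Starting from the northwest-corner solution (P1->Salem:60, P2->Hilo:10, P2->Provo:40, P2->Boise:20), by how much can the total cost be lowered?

200

Current plan cost = 60·6 + 10·7 + 40·5 + 20·4 = £710.
Optimal plan:
  P1 to Salem: 20 × £6 = £120
  P1 to Provo: 40 × £1 = £40
  P2 to Salem: 40 × £5 = £200
  P2 to Hilo: 10 × £7 = £70
  P2 to Boise: 20 × £4 = £80
Optimal cost = £510.
Saving = 710 − 510 = £200.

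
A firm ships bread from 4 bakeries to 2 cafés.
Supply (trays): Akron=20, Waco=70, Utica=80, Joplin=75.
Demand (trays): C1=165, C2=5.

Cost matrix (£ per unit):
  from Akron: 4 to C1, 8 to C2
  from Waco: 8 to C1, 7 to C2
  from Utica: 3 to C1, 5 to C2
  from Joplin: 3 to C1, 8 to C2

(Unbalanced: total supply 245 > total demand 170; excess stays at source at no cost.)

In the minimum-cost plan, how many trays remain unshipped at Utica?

Minimum-cost shipments:
  Akron→C1: 15 × £4 = £60
  Utica→C1: 75 × £3 = £225
  Utica→C2: 5 × £5 = £25
  Joplin→C1: 75 × £3 = £225
Total cost = £535.
Utica ships 80 of its 80, leaving 0.

0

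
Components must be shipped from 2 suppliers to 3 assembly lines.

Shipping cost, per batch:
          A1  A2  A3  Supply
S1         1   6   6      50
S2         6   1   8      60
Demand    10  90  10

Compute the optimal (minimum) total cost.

One minimum-cost allocation:
  S1 to A1: 10 × 1 = 10
  S1 to A2: 30 × 6 = 180
  S1 to A3: 10 × 6 = 60
  S2 to A2: 60 × 1 = 60
Total = 10 + 180 + 60 + 60 = 310.

310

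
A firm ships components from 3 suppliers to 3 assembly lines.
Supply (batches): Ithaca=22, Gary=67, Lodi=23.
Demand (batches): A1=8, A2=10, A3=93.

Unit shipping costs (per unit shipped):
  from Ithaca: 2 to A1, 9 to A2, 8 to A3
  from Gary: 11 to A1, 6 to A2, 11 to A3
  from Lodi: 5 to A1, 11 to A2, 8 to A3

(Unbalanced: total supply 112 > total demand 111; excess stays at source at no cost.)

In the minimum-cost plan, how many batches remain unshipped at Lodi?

An optimal plan:
  Ithaca to A1: 8 × 2 = 16
  Ithaca to A3: 14 × 8 = 112
  Gary to A2: 10 × 6 = 60
  Gary to A3: 56 × 11 = 616
  Lodi to A3: 23 × 8 = 184
Total cost = 988.
Lodi ships 23 of its 23, leaving 0.

0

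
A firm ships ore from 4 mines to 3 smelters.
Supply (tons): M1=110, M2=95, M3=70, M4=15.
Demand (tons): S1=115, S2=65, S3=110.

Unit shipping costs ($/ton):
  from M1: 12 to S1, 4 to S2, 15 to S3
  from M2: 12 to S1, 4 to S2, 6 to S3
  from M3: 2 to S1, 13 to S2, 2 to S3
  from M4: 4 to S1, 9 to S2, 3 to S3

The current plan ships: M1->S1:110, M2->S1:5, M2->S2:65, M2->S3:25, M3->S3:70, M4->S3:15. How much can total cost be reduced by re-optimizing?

420

Current plan cost = 110·12 + 5·12 + 65·4 + 25·6 + 70·2 + 15·3 = $1975.
Optimal plan:
  M1–S1: 45 tons
  M1–S2: 65 tons
  M2–S3: 95 tons
  M3–S1: 70 tons
  M4–S3: 15 tons
Optimal cost = $1555.
Saving = 1975 − 1555 = $420.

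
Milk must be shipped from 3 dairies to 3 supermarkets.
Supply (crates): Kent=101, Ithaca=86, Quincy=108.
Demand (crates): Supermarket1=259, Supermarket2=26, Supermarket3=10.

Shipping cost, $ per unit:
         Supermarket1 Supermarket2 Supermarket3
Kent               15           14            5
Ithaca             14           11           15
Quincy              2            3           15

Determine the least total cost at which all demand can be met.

An optimal shipping plan:
  Kent->Supermarket1: 91 × $15 = $1365
  Kent->Supermarket3: 10 × $5 = $50
  Ithaca->Supermarket1: 60 × $14 = $840
  Ithaca->Supermarket2: 26 × $11 = $286
  Quincy->Supermarket1: 108 × $2 = $216
Total = 1365 + 50 + 840 + 286 + 216 = $2757.
(Supply check: Kent ships 101; Ithaca ships 86; Quincy ships 108.)

2757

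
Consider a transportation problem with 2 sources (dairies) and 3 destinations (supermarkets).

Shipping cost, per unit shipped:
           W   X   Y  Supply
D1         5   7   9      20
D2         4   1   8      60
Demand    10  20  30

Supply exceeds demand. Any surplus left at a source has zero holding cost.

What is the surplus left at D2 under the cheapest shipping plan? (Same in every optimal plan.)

An optimal plan:
  D2 to W: 10 × 4 = 40
  D2 to X: 20 × 1 = 20
  D2 to Y: 30 × 8 = 240
Total cost = 300.
D2 ships 60 of its 60, leaving 0.

0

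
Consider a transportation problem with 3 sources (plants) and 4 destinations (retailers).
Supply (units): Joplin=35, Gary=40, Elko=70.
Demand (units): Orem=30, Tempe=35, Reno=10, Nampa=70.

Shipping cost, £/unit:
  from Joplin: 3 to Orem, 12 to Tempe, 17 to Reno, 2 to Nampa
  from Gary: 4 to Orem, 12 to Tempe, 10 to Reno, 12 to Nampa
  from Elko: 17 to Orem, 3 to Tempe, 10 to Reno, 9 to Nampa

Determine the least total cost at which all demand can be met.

710

One minimum-cost allocation:
  Joplin to Nampa: 35 units
  Gary to Orem: 30 units
  Gary to Reno: 10 units
  Elko to Tempe: 35 units
  Elko to Nampa: 35 units
Total cost = £710.
(Supply check: Joplin ships 35; Gary ships 40; Elko ships 70.)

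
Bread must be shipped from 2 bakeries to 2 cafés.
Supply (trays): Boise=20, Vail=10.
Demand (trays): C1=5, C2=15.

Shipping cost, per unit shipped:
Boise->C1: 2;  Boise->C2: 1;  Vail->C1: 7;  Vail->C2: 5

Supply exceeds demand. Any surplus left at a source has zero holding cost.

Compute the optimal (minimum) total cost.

25

An optimal shipping plan:
  Boise–C1: 5 × 2 = 10
  Boise–C2: 15 × 1 = 15
Total = 10 + 15 = 25.
(Supply check: Boise ships 20; Vail ships 0.)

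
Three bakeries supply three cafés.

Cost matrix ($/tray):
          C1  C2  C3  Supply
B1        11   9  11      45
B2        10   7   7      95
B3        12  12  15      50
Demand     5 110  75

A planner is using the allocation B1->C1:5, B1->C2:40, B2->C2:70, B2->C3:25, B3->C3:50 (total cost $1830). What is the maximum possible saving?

Current plan cost = 5·11 + 40·9 + 70·7 + 25·7 + 50·15 = $1830.
Optimal plan:
  B1 to C2: 45 × $9 = $405
  B2 to C2: 20 × $7 = $140
  B2 to C3: 75 × $7 = $525
  B3 to C1: 5 × $12 = $60
  B3 to C2: 45 × $12 = $540
Optimal cost = $1670.
Saving = 1830 − 1670 = $160.

160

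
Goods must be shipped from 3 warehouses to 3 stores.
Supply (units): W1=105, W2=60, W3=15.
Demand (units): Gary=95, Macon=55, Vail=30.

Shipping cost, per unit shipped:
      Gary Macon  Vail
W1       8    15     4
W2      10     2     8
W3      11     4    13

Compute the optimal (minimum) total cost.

Optimal allocation:
  W1–Gary: 75 units
  W1–Vail: 30 units
  W2–Gary: 5 units
  W2–Macon: 55 units
  W3–Gary: 15 units
Total cost = 1045.

1045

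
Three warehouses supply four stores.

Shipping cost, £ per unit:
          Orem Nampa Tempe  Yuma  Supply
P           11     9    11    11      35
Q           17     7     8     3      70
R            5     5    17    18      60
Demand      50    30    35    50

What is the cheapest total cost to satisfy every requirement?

One minimum-cost allocation:
  P->Nampa: 20 units
  P->Tempe: 15 units
  Q->Tempe: 20 units
  Q->Yuma: 50 units
  R->Orem: 50 units
  R->Nampa: 10 units
Total cost = £955.

955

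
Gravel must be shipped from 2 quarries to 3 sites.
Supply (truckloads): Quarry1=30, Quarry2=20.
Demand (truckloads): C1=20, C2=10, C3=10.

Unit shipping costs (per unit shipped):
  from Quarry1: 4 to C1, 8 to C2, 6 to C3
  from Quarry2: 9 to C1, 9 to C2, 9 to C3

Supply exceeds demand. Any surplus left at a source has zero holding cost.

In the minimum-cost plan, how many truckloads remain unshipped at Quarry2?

Minimum-cost shipments:
  Quarry1–C1: 20 × 4 = 80
  Quarry1–C3: 10 × 6 = 60
  Quarry2–C2: 10 × 9 = 90
Total cost = 230.
Quarry2 ships 10 of its 20, leaving 10.

10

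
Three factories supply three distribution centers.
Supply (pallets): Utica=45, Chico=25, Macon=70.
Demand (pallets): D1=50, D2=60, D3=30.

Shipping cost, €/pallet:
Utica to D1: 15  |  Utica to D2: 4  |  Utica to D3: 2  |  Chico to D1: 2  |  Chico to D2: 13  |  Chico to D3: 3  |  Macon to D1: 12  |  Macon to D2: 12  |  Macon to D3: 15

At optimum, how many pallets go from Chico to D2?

0

Optimal shipments:
  Utica–D2: 15 × €4 = €60
  Utica–D3: 30 × €2 = €60
  Chico–D1: 25 × €2 = €50
  Macon–D1: 25 × €12 = €300
  Macon–D2: 45 × €12 = €540
Total cost = €1010.
The route Chico→D2 is not used.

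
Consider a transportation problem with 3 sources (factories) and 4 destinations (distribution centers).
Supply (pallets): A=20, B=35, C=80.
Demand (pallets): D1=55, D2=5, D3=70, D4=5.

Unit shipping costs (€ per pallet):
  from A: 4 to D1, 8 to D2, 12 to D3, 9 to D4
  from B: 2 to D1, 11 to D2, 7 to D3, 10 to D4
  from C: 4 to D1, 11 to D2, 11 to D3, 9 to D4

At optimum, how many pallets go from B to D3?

35

Solving gives:
  A to D1: 10 × €4 = €40
  A to D2: 5 × €8 = €40
  A to D4: 5 × €9 = €45
  B to D3: 35 × €7 = €245
  C to D1: 45 × €4 = €180
  C to D3: 35 × €11 = €385
Total cost = €935.
So B→D3 carries 35 pallets.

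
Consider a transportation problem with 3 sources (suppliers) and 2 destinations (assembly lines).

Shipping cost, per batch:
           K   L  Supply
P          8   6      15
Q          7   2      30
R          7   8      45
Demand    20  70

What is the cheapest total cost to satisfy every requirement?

Optimal allocation:
  P to L: 15 × 6 = 90
  Q to L: 30 × 2 = 60
  R to K: 20 × 7 = 140
  R to L: 25 × 8 = 200
Total = 90 + 60 + 140 + 200 = 490.

490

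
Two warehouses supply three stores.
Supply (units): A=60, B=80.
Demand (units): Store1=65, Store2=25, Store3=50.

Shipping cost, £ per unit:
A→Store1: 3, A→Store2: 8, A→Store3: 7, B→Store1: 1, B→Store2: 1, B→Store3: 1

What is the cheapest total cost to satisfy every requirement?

Optimal allocation:
  A→Store1: 60 units
  B→Store1: 5 units
  B→Store2: 25 units
  B→Store3: 50 units
Total cost = £260.
(Supply check: A ships 60; B ships 80.)

260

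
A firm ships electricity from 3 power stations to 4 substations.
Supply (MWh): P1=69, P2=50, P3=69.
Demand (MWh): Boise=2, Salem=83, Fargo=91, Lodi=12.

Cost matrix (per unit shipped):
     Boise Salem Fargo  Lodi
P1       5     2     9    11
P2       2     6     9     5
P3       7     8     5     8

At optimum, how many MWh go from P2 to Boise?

Solving gives:
  P1->Salem: 69 × 2 = 138
  P2->Boise: 2 × 2 = 4
  P2->Salem: 14 × 6 = 84
  P2->Fargo: 22 × 9 = 198
  P2->Lodi: 12 × 5 = 60
  P3->Fargo: 69 × 5 = 345
Total cost = 829.
So P2→Boise carries 2 MWh.

2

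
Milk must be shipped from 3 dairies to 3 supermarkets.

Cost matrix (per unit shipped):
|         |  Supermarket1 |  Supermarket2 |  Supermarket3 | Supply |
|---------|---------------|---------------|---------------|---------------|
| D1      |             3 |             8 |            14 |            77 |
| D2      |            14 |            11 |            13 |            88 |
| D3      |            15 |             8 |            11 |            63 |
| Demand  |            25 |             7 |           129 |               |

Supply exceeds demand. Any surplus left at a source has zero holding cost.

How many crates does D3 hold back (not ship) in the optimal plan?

An optimal plan:
  D1->Supermarket1: 25 × 3 = 75
  D1->Supermarket2: 7 × 8 = 56
  D2->Supermarket3: 66 × 13 = 858
  D3->Supermarket3: 63 × 11 = 693
Total cost = 1682.
D3 ships 63 of its 63, leaving 0.

0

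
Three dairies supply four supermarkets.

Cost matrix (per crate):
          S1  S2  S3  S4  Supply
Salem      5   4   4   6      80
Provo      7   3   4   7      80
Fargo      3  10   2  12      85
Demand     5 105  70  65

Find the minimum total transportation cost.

945

Optimal allocation:
  Salem to S2: 25 × 4 = 100
  Salem to S4: 55 × 6 = 330
  Provo to S2: 80 × 3 = 240
  Fargo to S1: 5 × 3 = 15
  Fargo to S3: 70 × 2 = 140
  Fargo to S4: 10 × 12 = 120
Total = 100 + 330 + 240 + 15 + 140 + 120 = 945.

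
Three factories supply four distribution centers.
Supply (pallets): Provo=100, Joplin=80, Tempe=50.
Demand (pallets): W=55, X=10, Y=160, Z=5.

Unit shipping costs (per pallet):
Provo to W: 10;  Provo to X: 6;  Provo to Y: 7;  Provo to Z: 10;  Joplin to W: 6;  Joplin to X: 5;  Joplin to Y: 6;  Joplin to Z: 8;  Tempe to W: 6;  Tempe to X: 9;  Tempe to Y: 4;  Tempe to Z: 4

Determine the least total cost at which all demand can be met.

A cheapest plan:
  Provo–X: 10 × 6 = 60
  Provo–Y: 90 × 7 = 630
  Joplin–W: 55 × 6 = 330
  Joplin–Y: 25 × 6 = 150
  Tempe–Y: 45 × 4 = 180
  Tempe–Z: 5 × 4 = 20
Total = 60 + 630 + 330 + 150 + 180 + 20 = 1370.

1370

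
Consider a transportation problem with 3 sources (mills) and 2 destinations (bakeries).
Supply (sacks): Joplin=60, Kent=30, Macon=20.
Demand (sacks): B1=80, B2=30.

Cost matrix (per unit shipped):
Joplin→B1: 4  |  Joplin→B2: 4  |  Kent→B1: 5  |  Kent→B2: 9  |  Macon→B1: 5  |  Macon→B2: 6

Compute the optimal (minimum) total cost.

A cheapest plan:
  Joplin–B1: 30 × 4 = 120
  Joplin–B2: 30 × 4 = 120
  Kent–B1: 30 × 5 = 150
  Macon–B1: 20 × 5 = 100
Total = 120 + 120 + 150 + 100 = 490.
(Supply check: Joplin ships 60; Kent ships 30; Macon ships 20.)

490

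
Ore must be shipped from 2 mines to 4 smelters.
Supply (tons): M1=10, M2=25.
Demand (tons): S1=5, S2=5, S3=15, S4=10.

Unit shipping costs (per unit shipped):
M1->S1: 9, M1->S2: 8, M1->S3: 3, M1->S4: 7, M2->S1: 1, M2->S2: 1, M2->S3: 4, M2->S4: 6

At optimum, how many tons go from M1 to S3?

Optimal shipments:
  M1->S3: 10 × 3 = 30
  M2->S1: 5 × 1 = 5
  M2->S2: 5 × 1 = 5
  M2->S3: 5 × 4 = 20
  M2->S4: 10 × 6 = 60
Total cost = 120.
So M1→S3 carries 10 tons.

10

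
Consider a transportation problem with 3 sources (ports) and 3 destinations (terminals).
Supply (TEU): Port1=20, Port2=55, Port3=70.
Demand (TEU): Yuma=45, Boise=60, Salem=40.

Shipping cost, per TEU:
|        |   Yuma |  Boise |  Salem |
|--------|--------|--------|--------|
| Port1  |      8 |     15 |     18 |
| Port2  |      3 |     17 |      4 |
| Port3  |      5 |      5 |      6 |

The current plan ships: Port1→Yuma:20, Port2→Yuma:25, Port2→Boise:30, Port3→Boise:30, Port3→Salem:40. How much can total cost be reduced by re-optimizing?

Current plan cost = 20·8 + 25·3 + 30·17 + 30·5 + 40·6 = 1135.
Optimal plan:
  Port1 to Yuma: 20 × 8 = 160
  Port2 to Yuma: 15 × 3 = 45
  Port2 to Salem: 40 × 4 = 160
  Port3 to Yuma: 10 × 5 = 50
  Port3 to Boise: 60 × 5 = 300
Optimal cost = 715.
Saving = 1135 − 715 = 420.

420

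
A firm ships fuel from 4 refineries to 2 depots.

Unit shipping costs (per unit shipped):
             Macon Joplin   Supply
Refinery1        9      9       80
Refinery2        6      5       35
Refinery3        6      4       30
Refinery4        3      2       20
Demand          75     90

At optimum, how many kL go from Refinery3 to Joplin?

The minimum-cost plan:
  Refinery1->Macon: 75 × 9 = 675
  Refinery1->Joplin: 5 × 9 = 45
  Refinery2->Joplin: 35 × 5 = 175
  Refinery3->Joplin: 30 × 4 = 120
  Refinery4->Joplin: 20 × 2 = 40
Total cost = 1055.
So Refinery3→Joplin carries 30 kL.

30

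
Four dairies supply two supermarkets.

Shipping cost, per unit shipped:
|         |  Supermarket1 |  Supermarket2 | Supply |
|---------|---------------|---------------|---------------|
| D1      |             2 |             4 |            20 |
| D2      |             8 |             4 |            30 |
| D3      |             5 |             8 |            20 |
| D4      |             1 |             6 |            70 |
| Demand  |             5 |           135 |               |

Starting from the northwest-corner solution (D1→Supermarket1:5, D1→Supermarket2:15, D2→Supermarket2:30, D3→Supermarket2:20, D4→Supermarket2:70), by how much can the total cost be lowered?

15

Current plan cost = 5·2 + 15·4 + 30·4 + 20·8 + 70·6 = 770.
Optimal plan:
  D1 to Supermarket2: 20 × 4 = 80
  D2 to Supermarket2: 30 × 4 = 120
  D3 to Supermarket2: 20 × 8 = 160
  D4 to Supermarket1: 5 × 1 = 5
  D4 to Supermarket2: 65 × 6 = 390
Optimal cost = 755.
Saving = 770 − 755 = 15.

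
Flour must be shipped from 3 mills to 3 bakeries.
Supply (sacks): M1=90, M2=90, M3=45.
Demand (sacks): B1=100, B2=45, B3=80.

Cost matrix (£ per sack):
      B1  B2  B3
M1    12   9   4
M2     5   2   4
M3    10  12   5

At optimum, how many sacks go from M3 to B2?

Solving gives:
  M1 to B2: 10 × £9 = £90
  M1 to B3: 80 × £4 = £320
  M2 to B1: 55 × £5 = £275
  M2 to B2: 35 × £2 = £70
  M3 to B1: 45 × £10 = £450
Total cost = £1205.
The route M3→B2 is not used.

0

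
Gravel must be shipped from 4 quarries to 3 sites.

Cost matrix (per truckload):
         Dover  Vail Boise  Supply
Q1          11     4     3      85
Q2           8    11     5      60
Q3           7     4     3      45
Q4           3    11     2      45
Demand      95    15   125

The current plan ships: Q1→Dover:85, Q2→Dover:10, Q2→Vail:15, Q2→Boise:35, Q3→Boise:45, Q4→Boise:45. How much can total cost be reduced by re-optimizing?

Current plan cost = 85·11 + 10·8 + 15·11 + 35·5 + 45·3 + 45·2 = 1580.
Optimal plan:
  Q1 to Vail: 15 × 4 = 60
  Q1 to Boise: 70 × 3 = 210
  Q2 to Dover: 50 × 8 = 400
  Q2 to Boise: 10 × 5 = 50
  Q3 to Boise: 45 × 3 = 135
  Q4 to Dover: 45 × 3 = 135
Optimal cost = 990.
Saving = 1580 − 990 = 590.

590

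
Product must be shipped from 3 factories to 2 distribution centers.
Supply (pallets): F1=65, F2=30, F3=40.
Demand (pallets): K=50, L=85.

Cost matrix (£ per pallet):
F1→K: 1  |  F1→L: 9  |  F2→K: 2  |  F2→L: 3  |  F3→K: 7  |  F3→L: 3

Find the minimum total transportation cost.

395

A cheapest plan:
  F1–K: 50 × £1 = £50
  F1–L: 15 × £9 = £135
  F2–L: 30 × £3 = £90
  F3–L: 40 × £3 = £120
Total = 50 + 135 + 90 + 120 = £395.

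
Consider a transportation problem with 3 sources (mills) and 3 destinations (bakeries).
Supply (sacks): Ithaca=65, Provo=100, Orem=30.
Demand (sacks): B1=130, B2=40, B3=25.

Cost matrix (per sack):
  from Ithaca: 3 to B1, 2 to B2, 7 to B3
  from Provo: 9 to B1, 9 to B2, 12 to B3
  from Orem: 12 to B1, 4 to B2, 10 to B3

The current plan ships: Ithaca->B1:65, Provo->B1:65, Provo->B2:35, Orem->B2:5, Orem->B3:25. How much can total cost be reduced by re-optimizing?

Current plan cost = 65·3 + 65·9 + 35·9 + 5·4 + 25·10 = 1365.
Optimal plan:
  Ithaca->B1: 55 sacks
  Ithaca->B2: 10 sacks
  Provo->B1: 75 sacks
  Provo->B3: 25 sacks
  Orem->B2: 30 sacks
Optimal cost = 1280.
Saving = 1365 − 1280 = 85.

85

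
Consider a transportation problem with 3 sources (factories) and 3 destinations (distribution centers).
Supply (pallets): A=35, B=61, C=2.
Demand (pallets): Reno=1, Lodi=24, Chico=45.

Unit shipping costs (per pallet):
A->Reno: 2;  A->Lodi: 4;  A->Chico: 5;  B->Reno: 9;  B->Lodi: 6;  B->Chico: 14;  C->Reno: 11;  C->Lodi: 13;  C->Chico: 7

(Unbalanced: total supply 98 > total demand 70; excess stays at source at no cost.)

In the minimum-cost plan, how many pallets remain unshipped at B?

Minimum-cost shipments:
  A->Chico: 35 pallets
  B->Reno: 1 pallets
  B->Lodi: 24 pallets
  B->Chico: 8 pallets
  C->Chico: 2 pallets
Total cost = 454.
B ships 33 of its 61, leaving 28.

28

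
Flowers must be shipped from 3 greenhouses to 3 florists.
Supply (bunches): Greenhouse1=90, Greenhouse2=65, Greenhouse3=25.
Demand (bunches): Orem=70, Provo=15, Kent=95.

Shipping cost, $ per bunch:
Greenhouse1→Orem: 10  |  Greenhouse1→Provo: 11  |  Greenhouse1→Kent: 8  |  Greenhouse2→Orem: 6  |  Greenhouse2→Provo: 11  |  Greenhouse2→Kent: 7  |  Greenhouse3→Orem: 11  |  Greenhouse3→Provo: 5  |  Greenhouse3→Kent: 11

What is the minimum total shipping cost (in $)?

1295

A cheapest plan:
  Greenhouse1 to Kent: 90 × $8 = $720
  Greenhouse2 to Orem: 65 × $6 = $390
  Greenhouse3 to Orem: 5 × $11 = $55
  Greenhouse3 to Provo: 15 × $5 = $75
  Greenhouse3 to Kent: 5 × $11 = $55
Total = 720 + 390 + 55 + 75 + 55 = $1295.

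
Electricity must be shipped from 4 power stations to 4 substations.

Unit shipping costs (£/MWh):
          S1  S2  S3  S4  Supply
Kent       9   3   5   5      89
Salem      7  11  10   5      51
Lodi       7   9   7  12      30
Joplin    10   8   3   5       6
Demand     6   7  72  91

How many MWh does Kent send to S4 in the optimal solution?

40

Optimal shipments:
  Kent–S2: 7 × £3 = £21
  Kent–S3: 42 × £5 = £210
  Kent–S4: 40 × £5 = £200
  Salem–S4: 51 × £5 = £255
  Lodi–S1: 6 × £7 = £42
  Lodi–S3: 24 × £7 = £168
  Joplin–S3: 6 × £3 = £18
Total cost = £914.
So Kent→S4 carries 40 MWh.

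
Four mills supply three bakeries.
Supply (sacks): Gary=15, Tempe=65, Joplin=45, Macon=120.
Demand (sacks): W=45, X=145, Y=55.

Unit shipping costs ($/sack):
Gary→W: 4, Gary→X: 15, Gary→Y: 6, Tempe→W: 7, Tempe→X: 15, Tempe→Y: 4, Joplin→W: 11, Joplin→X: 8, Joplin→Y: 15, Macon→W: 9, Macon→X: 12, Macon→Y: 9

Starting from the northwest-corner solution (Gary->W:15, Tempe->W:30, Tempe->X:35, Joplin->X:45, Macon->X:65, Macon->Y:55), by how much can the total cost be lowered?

Current plan cost = 15·4 + 30·7 + 35·15 + 45·8 + 65·12 + 55·9 = $2430.
Optimal plan:
  Gary to W: 15 × $4 = $60
  Tempe to W: 10 × $7 = $70
  Tempe to Y: 55 × $4 = $220
  Joplin to X: 45 × $8 = $360
  Macon to W: 20 × $9 = $180
  Macon to X: 100 × $12 = $1200
Optimal cost = $2090.
Saving = 2430 − 2090 = $340.

340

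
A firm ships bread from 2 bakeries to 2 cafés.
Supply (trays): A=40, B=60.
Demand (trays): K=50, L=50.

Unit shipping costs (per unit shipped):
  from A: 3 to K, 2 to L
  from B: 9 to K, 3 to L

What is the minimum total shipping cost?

360

An optimal shipping plan:
  A->K: 40 × 3 = 120
  B->K: 10 × 9 = 90
  B->L: 50 × 3 = 150
Total = 120 + 90 + 150 = 360.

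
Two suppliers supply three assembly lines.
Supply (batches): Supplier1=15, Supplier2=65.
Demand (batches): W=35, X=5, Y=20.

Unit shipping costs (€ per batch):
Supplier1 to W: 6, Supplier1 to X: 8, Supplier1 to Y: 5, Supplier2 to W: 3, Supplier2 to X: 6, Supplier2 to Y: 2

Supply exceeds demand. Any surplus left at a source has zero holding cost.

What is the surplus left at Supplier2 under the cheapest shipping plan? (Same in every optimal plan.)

5

Minimum-cost shipments:
  Supplier2->W: 35 × €3 = €105
  Supplier2->X: 5 × €6 = €30
  Supplier2->Y: 20 × €2 = €40
Total cost = €175.
Supplier2 ships 60 of its 65, leaving 5.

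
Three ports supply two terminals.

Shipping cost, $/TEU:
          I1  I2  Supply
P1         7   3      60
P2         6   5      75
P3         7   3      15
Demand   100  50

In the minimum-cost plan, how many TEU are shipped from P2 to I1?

Solving gives:
  P1–I1: 10 × $7 = $70
  P1–I2: 50 × $3 = $150
  P2–I1: 75 × $6 = $450
  P3–I1: 15 × $7 = $105
Total cost = $775.
So P2→I1 carries 75 TEU.

75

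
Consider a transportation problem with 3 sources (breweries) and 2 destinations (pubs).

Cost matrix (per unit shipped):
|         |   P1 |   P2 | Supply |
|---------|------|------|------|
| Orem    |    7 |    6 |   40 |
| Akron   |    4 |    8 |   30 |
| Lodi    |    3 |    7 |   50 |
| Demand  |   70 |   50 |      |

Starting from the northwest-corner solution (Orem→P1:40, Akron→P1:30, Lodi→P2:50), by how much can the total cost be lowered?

200

Current plan cost = 40·7 + 30·4 + 50·7 = 750.
Optimal plan:
  Orem→P2: 40 × 6 = 240
  Akron→P1: 30 × 4 = 120
  Lodi→P1: 40 × 3 = 120
  Lodi→P2: 10 × 7 = 70
Optimal cost = 550.
Saving = 750 − 550 = 200.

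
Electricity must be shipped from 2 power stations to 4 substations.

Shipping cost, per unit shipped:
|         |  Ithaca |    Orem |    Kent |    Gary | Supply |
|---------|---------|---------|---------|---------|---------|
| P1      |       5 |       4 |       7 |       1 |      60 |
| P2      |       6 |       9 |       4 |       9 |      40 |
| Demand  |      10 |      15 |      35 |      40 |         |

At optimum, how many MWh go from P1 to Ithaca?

5

Optimal shipments:
  P1→Ithaca: 5 × 5 = 25
  P1→Orem: 15 × 4 = 60
  P1→Gary: 40 × 1 = 40
  P2→Ithaca: 5 × 6 = 30
  P2→Kent: 35 × 4 = 140
Total cost = 295.
So P1→Ithaca carries 5 MWh.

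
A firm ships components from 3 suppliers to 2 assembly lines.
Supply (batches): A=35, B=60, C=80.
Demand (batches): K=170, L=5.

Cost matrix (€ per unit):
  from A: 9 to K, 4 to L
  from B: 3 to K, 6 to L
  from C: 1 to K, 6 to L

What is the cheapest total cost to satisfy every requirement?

550

A cheapest plan:
  A→K: 30 × €9 = €270
  A→L: 5 × €4 = €20
  B→K: 60 × €3 = €180
  C→K: 80 × €1 = €80
Total = 270 + 20 + 180 + 80 = €550.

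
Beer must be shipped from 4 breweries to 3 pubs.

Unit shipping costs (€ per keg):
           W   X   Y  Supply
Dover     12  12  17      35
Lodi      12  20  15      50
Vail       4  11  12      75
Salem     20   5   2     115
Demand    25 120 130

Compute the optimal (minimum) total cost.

An optimal shipping plan:
  Dover to X: 35 kegs
  Lodi to Y: 50 kegs
  Vail to W: 25 kegs
  Vail to X: 50 kegs
  Salem to X: 35 kegs
  Salem to Y: 80 kegs
Total cost = €2155.

2155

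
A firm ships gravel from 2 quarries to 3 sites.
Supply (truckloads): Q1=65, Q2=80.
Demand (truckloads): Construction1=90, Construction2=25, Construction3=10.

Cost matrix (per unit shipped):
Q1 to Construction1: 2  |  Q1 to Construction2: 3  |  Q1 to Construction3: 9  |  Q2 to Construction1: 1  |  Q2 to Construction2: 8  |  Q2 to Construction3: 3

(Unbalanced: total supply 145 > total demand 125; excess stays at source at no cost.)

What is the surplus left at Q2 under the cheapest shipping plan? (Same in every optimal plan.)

An optimal plan:
  Q1→Construction1: 20 × 2 = 40
  Q1→Construction2: 25 × 3 = 75
  Q2→Construction1: 70 × 1 = 70
  Q2→Construction3: 10 × 3 = 30
Total cost = 215.
Q2 ships 80 of its 80, leaving 0.

0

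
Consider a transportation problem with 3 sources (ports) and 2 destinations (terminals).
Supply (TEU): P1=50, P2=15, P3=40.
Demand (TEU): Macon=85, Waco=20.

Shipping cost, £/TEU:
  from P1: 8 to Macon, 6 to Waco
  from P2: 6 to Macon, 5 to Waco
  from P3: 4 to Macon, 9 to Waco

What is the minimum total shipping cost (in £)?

An optimal shipping plan:
  P1->Macon: 30 TEU
  P1->Waco: 20 TEU
  P2->Macon: 15 TEU
  P3->Macon: 40 TEU
Total cost = £610.

610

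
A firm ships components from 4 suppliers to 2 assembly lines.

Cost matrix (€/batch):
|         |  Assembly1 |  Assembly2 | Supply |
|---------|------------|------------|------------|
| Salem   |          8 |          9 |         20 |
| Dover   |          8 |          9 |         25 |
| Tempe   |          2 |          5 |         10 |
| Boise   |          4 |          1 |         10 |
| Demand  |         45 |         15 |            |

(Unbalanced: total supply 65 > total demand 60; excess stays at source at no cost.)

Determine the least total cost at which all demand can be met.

One minimum-cost allocation:
  Salem to Assembly1: 10 × €8 = €80
  Salem to Assembly2: 5 × €9 = €45
  Dover to Assembly1: 25 × €8 = €200
  Tempe to Assembly1: 10 × €2 = €20
  Boise to Assembly2: 10 × €1 = €10
Total = 80 + 45 + 200 + 20 + 10 = €355.
(Supply check: Salem ships 15; Dover ships 25; Tempe ships 10; Boise ships 10.)

355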